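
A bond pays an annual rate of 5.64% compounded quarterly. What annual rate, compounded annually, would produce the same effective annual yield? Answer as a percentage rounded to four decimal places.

EAR = (1 + 0.0564/4)^4 − 1 = 0.057604.
Compounded annually, the equivalent nominal rate is the EAR itself: 5.7604%.

5.7604%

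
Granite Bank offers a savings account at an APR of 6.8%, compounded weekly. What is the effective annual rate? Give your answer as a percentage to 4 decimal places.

7.0318%

EAR = (1 + 0.068/52)^52 − 1.
= (1 + 0.001308)^52 − 1 = 1.070318 − 1 = 7.0318%.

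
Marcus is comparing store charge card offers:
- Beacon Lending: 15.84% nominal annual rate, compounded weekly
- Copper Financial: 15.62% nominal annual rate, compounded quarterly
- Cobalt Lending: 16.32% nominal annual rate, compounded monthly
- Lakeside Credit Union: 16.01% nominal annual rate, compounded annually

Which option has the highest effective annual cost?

Cobalt Lending

Beacon Lending: (1 + 0.1584/52)^52 − 1 = 17.135%
Copper Financial: (1 + 0.1562/4)^4 − 1 = 16.559%
Cobalt Lending: (1 + 0.1632/12)^12 − 1 = 17.598%
Lakeside Credit Union: compounded annually, EAR = 16.010%
The highest effective annual rate is Cobalt Lending at 17.598%.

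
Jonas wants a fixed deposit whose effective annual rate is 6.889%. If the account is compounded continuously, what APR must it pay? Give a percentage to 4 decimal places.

Continuous: nominal r satisfies e^r − 1 = 0.06889.
r = ln(1 + 0.06889) = ln(1.06889) = 0.066621 = 6.6621%.

6.6621%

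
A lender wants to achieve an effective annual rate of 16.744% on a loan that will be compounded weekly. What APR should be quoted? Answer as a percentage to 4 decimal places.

15.5044%

(1 + r/52)^52 − 1 = 0.16744, so 1 + r/52 = 1.16744^(1/52).
r/52 = 0.002982, so r = 0.155044 = 15.5044%.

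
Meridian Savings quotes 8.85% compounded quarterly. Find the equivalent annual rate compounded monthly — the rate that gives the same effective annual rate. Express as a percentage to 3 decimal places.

8.786%

EAR = (1 + 0.0885/4)^4 − 1 = 0.091481.
Solve (1 + r/12)^12 = 1.091481: r/12 = 1.091481^(1/12) − 1 = 0.007321, so r = 0.087855 = 8.786%.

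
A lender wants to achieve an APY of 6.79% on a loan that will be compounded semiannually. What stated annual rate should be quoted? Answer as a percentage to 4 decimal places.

6.6785%

(1 + r/2)^2 − 1 = 0.0679, so 1 + r/2 = 1.0679^(1/2).
r/2 = 0.033392, so r = 0.066785 = 6.6785%.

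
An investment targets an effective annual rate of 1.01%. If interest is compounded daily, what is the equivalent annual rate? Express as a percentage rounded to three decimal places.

(1 + r/365)^365 − 1 = 0.0101, so 1 + r/365 = 1.0101^(1/365).
r/365 = 0.000028, so r = 0.010049 = 1.005%.

1.005%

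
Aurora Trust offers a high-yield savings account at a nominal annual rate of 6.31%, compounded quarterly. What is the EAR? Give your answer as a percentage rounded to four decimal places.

6.4609%

EAR = (1 + 0.0631/4)^4 − 1.
= 1.064609 − 1 = 6.4609%.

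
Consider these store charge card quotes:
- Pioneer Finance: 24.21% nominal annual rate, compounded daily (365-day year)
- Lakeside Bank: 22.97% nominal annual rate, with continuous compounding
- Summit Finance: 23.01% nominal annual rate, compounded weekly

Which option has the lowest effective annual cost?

Summit Finance

Pioneer Finance: (1 + 0.2421/365)^365 − 1 = 27.382%
Lakeside Bank: e^0.2297 − 1 = 25.822%
Summit Finance: (1 + 0.2301/52)^52 − 1 = 25.809%
The lowest effective annual rate is Summit Finance at 25.809%.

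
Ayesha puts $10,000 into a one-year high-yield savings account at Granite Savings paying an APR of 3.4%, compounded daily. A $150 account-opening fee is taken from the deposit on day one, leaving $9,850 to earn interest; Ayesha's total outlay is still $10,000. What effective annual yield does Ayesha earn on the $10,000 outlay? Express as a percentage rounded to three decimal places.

1.906%

Value after one year: 9,850 × (1 + 0.034/365)^365 = 9,850 × 1.034583 = $10,190.64.
Effective yield on the $10,000 outlay: 10,190.64 / 10,000 − 1 = 0.019064 = 1.906%.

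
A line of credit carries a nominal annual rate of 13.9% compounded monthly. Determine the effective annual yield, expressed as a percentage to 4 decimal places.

14.8206%

EAR = (1 + 0.139/12)^12 − 1.
= 1.148206 − 1 = 14.8206%.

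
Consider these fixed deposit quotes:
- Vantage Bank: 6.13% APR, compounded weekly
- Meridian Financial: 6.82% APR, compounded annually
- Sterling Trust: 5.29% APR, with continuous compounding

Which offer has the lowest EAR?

Vantage Bank: (1 + 0.0613/52)^52 − 1 = 6.318%
Meridian Financial: compounded annually, EAR = 6.820%
Sterling Trust: e^0.0529 − 1 = 5.432%
The lowest effective annual rate is Sterling Trust at 5.432%.

Sterling Trust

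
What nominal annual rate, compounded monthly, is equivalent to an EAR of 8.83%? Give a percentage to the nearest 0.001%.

8.492%

(1 + r/12)^12 − 1 = 0.0883, so 1 + r/12 = 1.0883^(1/12).
r/12 = 0.007076, so r = 0.084916 = 8.492%.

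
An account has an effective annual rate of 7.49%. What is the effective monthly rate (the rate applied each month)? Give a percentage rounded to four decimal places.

0.6037%

The per-month rate i satisfies (1 + i)^12 = 1 + 0.0749.
i = 1.0749^(1/12) − 1 = 0.0060371 = 0.6037%.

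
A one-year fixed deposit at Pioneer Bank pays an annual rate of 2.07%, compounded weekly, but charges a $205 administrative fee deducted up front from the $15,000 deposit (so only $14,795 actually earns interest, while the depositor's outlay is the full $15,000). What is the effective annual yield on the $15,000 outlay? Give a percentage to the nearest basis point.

Value after one year: 14,795 × (1 + 0.0207/52)^52 = 14,795 × 1.020912 = $15,104.39.
Effective yield on the $15,000 outlay: 15,104.39 / 15,000 − 1 = 0.006959 = 0.70%.

0.70%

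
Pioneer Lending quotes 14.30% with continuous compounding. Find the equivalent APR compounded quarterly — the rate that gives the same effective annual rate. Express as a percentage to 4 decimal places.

14.5587%

EAR under continuous compounding: e^0.1430 − 1 = 0.153730.
Solve (1 + r/4)^4 = 1.153730: r/4 = 1.153730^(1/4) − 1 = 0.036397, so r = 0.145587 = 14.5587%.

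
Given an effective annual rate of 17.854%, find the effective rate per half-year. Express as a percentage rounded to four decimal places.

8.5606%

The per-half-year rate i satisfies (1 + i)^2 = 1 + 0.17854.
i = 1.17854^(1/2) − 1 = 0.0856058 = 8.5606%.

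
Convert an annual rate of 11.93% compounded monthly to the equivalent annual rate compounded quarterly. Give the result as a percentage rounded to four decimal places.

EAR = (1 + 0.1193/12)^12 − 1 = 0.126044.
Solve (1 + r/4)^4 = 1.126044: r/4 = 1.126044^(1/4) − 1 = 0.030122, so r = 0.120490 = 12.0490%.

12.0490%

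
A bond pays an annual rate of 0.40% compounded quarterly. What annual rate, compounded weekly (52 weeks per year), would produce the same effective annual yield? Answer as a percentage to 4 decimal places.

0.3998%

EAR = (1 + 0.0040/4)^4 − 1 = 0.004006.
Solve (1 + r/52)^52 = 1.004006: r/52 = 1.004006^(1/52) − 1 = 0.000077, so r = 0.003998 = 0.3998%.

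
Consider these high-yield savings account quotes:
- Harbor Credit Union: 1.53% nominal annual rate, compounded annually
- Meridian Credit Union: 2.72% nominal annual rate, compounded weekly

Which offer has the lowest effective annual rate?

Harbor Credit Union: compounded annually, EAR = 1.530%
Meridian Credit Union: (1 + 0.0272/52)^52 − 1 = 2.757%
The lowest effective annual rate is Harbor Credit Union at 1.530%.

Harbor Credit Union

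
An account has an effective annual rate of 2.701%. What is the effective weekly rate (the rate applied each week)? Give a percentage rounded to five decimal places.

0.05127%

The per-week rate i satisfies (1 + i)^52 = 1 + 0.02701.
i = 1.02701^(1/52) − 1 = 0.0005127 = 0.05127%.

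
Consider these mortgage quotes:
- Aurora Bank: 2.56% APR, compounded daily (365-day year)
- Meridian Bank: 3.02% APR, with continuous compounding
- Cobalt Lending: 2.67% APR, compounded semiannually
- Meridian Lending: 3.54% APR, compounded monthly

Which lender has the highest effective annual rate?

Aurora Bank: (1 + 0.0256/365)^365 − 1 = 2.593%
Meridian Bank: e^0.0302 − 1 = 3.066%
Cobalt Lending: (1 + 0.0267/2)^2 − 1 = 2.688%
Meridian Lending: (1 + 0.0354/12)^12 − 1 = 3.598%
The highest effective annual rate is Meridian Lending at 3.598%.

Meridian Lending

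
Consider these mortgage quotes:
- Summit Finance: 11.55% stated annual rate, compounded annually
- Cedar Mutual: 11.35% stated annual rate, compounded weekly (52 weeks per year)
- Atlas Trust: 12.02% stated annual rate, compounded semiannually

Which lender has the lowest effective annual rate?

Summit Finance

Summit Finance: compounded annually, EAR = 11.550%
Cedar Mutual: (1 + 0.1135/52)^52 − 1 = 12.005%
Atlas Trust: (1 + 0.1202/2)^2 − 1 = 12.381%
The lowest effective annual rate is Summit Finance at 11.550%.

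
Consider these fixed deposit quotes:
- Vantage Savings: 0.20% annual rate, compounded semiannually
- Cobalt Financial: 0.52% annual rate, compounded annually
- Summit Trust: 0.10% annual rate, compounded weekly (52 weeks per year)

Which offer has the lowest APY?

Vantage Savings: (1 + 0.0020/2)^2 − 1 = 0.200%
Cobalt Financial: compounded annually, EAR = 0.520%
Summit Trust: (1 + 0.0010/52)^52 − 1 = 0.100%
The lowest effective annual rate is Summit Trust at 0.100%.

Summit Trust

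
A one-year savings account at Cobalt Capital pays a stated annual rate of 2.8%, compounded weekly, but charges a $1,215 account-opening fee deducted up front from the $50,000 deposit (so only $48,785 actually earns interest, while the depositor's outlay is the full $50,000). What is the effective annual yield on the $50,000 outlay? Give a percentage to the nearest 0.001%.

0.340%

Value after one year: 48,785 × (1 + 0.028/52)^52 = 48,785 × 1.028388 = $50,169.91.
Effective yield on the $50,000 outlay: 50,169.91 / 50,000 − 1 = 0.003398 = 0.340%.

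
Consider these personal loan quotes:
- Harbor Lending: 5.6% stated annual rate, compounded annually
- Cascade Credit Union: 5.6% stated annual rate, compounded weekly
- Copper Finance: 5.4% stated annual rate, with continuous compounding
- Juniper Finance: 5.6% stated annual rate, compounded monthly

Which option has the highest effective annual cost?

Cascade Credit Union

Harbor Lending: compounded annually, EAR = 5.600%
Cascade Credit Union: (1 + 0.056/52)^52 − 1 = 5.757%
Copper Finance: e^0.054 − 1 = 5.548%
Juniper Finance: (1 + 0.056/12)^12 − 1 = 5.746%
The highest effective annual rate is Cascade Credit Union at 5.757%.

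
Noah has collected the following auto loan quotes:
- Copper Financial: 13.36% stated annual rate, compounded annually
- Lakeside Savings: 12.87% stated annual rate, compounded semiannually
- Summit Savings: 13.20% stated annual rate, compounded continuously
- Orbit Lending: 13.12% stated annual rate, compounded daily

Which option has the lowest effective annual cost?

Copper Financial: compounded annually, EAR = 13.360%
Lakeside Savings: (1 + 0.1287/2)^2 − 1 = 13.284%
Summit Savings: e^0.1320 − 1 = 14.111%
Orbit Lending: (1 + 0.1312/365)^365 − 1 = 14.017%
The lowest effective annual rate is Lakeside Savings at 13.284%.

Lakeside Savings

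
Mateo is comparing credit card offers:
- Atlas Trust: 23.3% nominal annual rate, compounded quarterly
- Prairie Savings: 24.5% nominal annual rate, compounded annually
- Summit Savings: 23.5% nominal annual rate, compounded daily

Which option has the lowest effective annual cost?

Prairie Savings

Atlas Trust: (1 + 0.233/4)^4 − 1 = 25.416%
Prairie Savings: compounded annually, EAR = 24.500%
Summit Savings: (1 + 0.235/365)^365 − 1 = 26.481%
The lowest effective annual rate is Prairie Savings at 24.500%.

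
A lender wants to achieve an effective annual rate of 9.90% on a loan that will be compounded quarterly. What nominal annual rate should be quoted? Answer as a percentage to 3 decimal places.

9.552%

(1 + r/4)^4 − 1 = 0.0990, so 1 + r/4 = 1.0990^(1/4).
r/4 = 0.023881, so r = 0.095523 = 9.552%.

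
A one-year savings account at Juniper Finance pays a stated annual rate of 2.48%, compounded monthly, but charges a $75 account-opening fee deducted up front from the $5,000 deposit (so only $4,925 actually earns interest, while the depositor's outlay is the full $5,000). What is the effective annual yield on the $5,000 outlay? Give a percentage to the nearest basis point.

Value after one year: 4,925 × (1 + 0.0248/12)^12 = 4,925 × 1.025084 = $5,048.54.
Effective yield on the $5,000 outlay: 5,048.54 / 5,000 − 1 = 0.009708 = 0.97%.

0.97%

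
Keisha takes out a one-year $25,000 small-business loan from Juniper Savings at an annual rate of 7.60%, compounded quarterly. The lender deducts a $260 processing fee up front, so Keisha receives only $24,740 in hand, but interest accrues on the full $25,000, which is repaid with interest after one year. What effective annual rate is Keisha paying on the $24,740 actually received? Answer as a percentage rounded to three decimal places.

Amount owed after one year: 25,000 × (1 + 0.0760/4)^4 = 25,000 × 1.078194 = $26,954.84.
Effective rate on net proceeds: 26,954.84 / 24,740 − 1 = 0.089525 = 8.952%.

8.952%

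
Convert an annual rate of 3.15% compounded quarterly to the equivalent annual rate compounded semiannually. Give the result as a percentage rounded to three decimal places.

3.162%

EAR = (1 + 0.0315/4)^4 − 1 = 0.031874.
Solve (1 + r/2)^2 = 1.031874: r/2 = 1.031874^(1/2) − 1 = 0.015812, so r = 0.031624 = 3.162%.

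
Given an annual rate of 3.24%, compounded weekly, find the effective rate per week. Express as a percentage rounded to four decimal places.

0.0623%

With a nominal annual rate compounded weekly, the periodic rate is the nominal rate divided by 52.
i = 0.0324 / 52 = 0.0006231 = 0.0623%.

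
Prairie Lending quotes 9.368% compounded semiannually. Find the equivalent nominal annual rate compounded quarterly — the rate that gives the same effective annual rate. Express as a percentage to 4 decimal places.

9.2608%

EAR = (1 + 0.09368/2)^2 − 1 = 0.095874.
Solve (1 + r/4)^4 = 1.095874: r/4 = 1.095874^(1/4) − 1 = 0.023152, so r = 0.092608 = 9.2608%.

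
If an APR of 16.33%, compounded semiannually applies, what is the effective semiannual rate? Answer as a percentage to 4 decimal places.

With a nominal annual rate compounded semiannually, the periodic rate is the nominal rate divided by 2.
i = 0.1633 / 2 = 0.0816500 = 8.1650%.

8.1650%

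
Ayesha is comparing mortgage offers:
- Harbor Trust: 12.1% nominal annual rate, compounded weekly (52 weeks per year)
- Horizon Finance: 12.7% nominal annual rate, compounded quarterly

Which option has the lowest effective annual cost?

Harbor Trust: (1 + 0.121/52)^52 − 1 = 12.847%
Horizon Finance: (1 + 0.127/4)^4 − 1 = 13.318%
The lowest effective annual rate is Harbor Trust at 12.847%.

Harbor Trust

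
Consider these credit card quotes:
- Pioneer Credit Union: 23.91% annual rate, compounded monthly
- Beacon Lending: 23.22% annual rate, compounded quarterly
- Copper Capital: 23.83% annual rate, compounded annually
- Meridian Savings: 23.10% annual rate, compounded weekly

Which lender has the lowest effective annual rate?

Pioneer Credit Union: (1 + 0.2391/12)^12 − 1 = 26.712%
Beacon Lending: (1 + 0.2322/4)^4 − 1 = 25.321%
Copper Capital: compounded annually, EAR = 23.830%
Meridian Savings: (1 + 0.2310/52)^52 − 1 = 25.921%
The lowest effective annual rate is Copper Capital at 23.830%.

Copper Capital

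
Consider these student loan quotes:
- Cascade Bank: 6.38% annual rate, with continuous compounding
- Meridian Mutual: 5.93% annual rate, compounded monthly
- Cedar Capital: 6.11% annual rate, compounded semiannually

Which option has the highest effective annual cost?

Cascade Bank

Cascade Bank: e^0.0638 − 1 = 6.588%
Meridian Mutual: (1 + 0.0593/12)^12 − 1 = 6.094%
Cedar Capital: (1 + 0.0611/2)^2 − 1 = 6.203%
The highest effective annual rate is Cascade Bank at 6.588%.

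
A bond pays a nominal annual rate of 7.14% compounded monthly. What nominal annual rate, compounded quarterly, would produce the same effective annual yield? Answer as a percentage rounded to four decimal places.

EAR = (1 + 0.0714/12)^12 − 1 = 0.073784.
Solve (1 + r/4)^4 = 1.073784: r/4 = 1.073784^(1/4) − 1 = 0.017956, so r = 0.071826 = 7.1826%.

7.1826%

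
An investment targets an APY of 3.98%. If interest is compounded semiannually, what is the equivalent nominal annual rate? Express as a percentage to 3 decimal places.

3.941%

(1 + r/2)^2 − 1 = 0.0398, so 1 + r/2 = 1.0398^(1/2).
r/2 = 0.019706, so r = 0.039412 = 3.941%.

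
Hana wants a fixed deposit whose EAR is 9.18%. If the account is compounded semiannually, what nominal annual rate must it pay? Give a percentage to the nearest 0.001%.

8.978%

(1 + r/2)^2 − 1 = 0.0918, so 1 + r/2 = 1.0918^(1/2).
r/2 = 0.044892, so r = 0.089785 = 8.978%.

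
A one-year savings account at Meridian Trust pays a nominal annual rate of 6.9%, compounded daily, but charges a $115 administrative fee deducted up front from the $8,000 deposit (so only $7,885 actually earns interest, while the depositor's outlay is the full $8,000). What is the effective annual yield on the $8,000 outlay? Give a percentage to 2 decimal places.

Value after one year: 7,885 × (1 + 0.069/365)^365 = 7,885 × 1.071429 = $8,448.22.
Effective yield on the $8,000 outlay: 8,448.22 / 8,000 − 1 = 0.056027 = 5.60%.

5.60%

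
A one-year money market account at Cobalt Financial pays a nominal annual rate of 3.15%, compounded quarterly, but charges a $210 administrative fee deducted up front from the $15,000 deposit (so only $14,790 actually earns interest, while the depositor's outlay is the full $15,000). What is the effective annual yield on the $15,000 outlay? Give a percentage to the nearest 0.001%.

1.743%

Value after one year: 14,790 × (1 + 0.0315/4)^4 = 14,790 × 1.031874 = $15,261.42.
Effective yield on the $15,000 outlay: 15,261.42 / 15,000 − 1 = 0.017428 = 1.743%.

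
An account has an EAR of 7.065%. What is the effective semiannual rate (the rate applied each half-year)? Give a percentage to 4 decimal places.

3.4722%

The per-half-year rate i satisfies (1 + i)^2 = 1 + 0.07065.
i = 1.07065^(1/2) − 1 = 0.0347222 = 3.4722%.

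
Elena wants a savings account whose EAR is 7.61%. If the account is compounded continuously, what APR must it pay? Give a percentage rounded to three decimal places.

Continuous: nominal r satisfies e^r − 1 = 0.0761.
r = ln(1 + 0.0761) = ln(1.0761) = 0.073343 = 7.334%.

7.334%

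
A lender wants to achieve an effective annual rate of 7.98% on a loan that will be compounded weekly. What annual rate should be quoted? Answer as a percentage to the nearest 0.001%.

7.683%

(1 + r/52)^52 − 1 = 0.0798, so 1 + r/52 = 1.0798^(1/52).
r/52 = 0.001478, so r = 0.076833 = 7.683%.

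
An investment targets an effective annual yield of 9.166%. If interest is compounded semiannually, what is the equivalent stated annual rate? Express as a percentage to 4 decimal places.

8.9651%

(1 + r/2)^2 − 1 = 0.09166, so 1 + r/2 = 1.09166^(1/2).
r/2 = 0.044825, so r = 0.089651 = 8.9651%.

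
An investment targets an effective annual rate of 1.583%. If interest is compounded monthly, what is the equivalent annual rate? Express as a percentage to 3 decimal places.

1.572%

(1 + r/12)^12 − 1 = 0.01583, so 1 + r/12 = 1.01583^(1/12).
r/12 = 0.001310, so r = 0.015716 = 1.572%.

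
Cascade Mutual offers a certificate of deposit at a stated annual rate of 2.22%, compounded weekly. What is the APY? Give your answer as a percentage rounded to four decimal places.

EAR = (1 + 0.0222/52)^52 − 1.
= (1 + 0.000427)^52 − 1 = 1.022443 − 1 = 2.2443%.

2.2443%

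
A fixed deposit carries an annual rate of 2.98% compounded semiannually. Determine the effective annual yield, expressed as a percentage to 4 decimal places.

EAR = (1 + 0.0298/2)^2 − 1.
= 1.030022 − 1 = 3.0022%.

3.0022%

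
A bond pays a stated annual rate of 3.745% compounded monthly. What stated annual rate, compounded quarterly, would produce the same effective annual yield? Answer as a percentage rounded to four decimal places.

EAR = (1 + 0.03745/12)^12 − 1 = 0.038100.
Solve (1 + r/4)^4 = 1.038100: r/4 = 1.038100^(1/4) − 1 = 0.009392, so r = 0.037567 = 3.7567%.

3.7567%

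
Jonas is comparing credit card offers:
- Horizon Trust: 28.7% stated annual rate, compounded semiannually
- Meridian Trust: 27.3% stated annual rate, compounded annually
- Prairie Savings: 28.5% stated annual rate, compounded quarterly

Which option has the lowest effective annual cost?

Horizon Trust: (1 + 0.287/2)^2 − 1 = 30.759%
Meridian Trust: compounded annually, EAR = 27.300%
Prairie Savings: (1 + 0.285/4)^4 − 1 = 31.693%
The lowest effective annual rate is Meridian Trust at 27.300%.

Meridian Trust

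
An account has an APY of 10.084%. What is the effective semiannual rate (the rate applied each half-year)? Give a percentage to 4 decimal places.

4.9209%

The per-half-year rate i satisfies (1 + i)^2 = 1 + 0.10084.
i = 1.10084^(1/2) − 1 = 0.0492092 = 4.9209%.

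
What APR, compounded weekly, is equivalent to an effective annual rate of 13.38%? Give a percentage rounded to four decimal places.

(1 + r/52)^52 − 1 = 0.1338, so 1 + r/52 = 1.1338^(1/52).
r/52 = 0.002418, so r = 0.125727 = 12.5727%.

12.5727%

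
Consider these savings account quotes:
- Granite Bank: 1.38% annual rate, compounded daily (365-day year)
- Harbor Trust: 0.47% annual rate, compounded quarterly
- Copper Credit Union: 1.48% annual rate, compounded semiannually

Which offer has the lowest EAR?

Harbor Trust

Granite Bank: (1 + 0.0138/365)^365 − 1 = 1.390%
Harbor Trust: (1 + 0.0047/4)^4 − 1 = 0.471%
Copper Credit Union: (1 + 0.0148/2)^2 − 1 = 1.485%
The lowest effective annual rate is Harbor Trust at 0.471%.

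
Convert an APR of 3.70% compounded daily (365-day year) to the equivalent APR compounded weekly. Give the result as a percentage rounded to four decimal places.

3.7011%

EAR = (1 + 0.0370/365)^365 − 1 = 0.037691.
Solve (1 + r/52)^52 = 1.037691: r/52 = 1.037691^(1/52) − 1 = 0.000712, so r = 0.037011 = 3.7011%.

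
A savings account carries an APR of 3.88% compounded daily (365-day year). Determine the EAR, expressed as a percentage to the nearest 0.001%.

EAR = (1 + 0.0388/365)^365 − 1.
= 1.039560 − 1 = 3.956%.

3.956%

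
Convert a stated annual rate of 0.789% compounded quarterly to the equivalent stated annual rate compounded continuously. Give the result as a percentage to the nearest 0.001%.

EAR = (1 + 0.00789/4)^4 − 1 = 0.007913.
Equivalent continuous rate: r = ln(1 + 0.007913) = 0.007882 = 0.788%.

0.788%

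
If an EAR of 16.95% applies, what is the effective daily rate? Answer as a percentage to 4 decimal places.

0.0429%

The per-day rate i satisfies (1 + i)^365 = 1 + 0.1695.
i = 1.1695^(1/365) − 1 = 0.0004291 = 0.0429%.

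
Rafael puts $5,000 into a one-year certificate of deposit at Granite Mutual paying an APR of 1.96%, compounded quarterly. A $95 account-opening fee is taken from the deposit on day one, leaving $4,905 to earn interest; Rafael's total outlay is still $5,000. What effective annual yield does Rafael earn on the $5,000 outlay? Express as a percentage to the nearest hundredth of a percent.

Value after one year: 4,905 × (1 + 0.0196/4)^4 = 4,905 × 1.019745 = $5,001.85.
Effective yield on the $5,000 outlay: 5,001.85 / 5,000 − 1 = 0.000369 = 0.04%.

0.04%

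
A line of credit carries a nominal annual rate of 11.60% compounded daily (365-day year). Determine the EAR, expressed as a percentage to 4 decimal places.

EAR = (1 + 0.1160/365)^365 − 1.
= 1.122975 − 1 = 12.2975%.

12.2975%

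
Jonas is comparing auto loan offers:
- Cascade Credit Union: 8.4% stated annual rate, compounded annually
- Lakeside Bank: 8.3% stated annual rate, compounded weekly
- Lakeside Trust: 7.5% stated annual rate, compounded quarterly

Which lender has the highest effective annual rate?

Lakeside Bank

Cascade Credit Union: compounded annually, EAR = 8.400%
Lakeside Bank: (1 + 0.083/52)^52 − 1 = 8.647%
Lakeside Trust: (1 + 0.075/4)^4 − 1 = 7.714%
The highest effective annual rate is Lakeside Bank at 8.647%.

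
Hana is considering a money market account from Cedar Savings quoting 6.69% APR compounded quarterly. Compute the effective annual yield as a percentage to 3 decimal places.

EAR = (1 + 0.0669/4)^4 − 1.
= (1 + 0.016725)^4 − 1 = 1.068597 − 1 = 6.860%.

6.860%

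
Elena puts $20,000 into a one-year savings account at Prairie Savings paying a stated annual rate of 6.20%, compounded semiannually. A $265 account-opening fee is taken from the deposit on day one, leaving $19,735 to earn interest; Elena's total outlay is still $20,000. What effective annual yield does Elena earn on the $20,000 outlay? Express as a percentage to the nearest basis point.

Value after one year: 19,735 × (1 + 0.0620/2)^2 = 19,735 × 1.062961 = $20,977.54.
Effective yield on the $20,000 outlay: 20,977.54 / 20,000 − 1 = 0.048877 = 4.89%.

4.89%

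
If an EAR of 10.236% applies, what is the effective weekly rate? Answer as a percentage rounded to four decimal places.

0.1876%

The per-week rate i satisfies (1 + i)^52 = 1 + 0.10236.
i = 1.10236^(1/52) − 1 = 0.0018759 = 0.1876%.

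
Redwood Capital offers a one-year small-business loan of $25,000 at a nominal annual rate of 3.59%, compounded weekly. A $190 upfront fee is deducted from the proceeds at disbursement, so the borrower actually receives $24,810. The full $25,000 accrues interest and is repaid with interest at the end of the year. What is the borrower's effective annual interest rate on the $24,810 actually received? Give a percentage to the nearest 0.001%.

4.448%

Amount owed after one year: 25,000 × (1 + 0.0359/52)^52 = 25,000 × 1.036539 = $25,913.48.
Effective rate on net proceeds: 25,913.48 / 24,810 − 1 = 0.044477 = 4.448%.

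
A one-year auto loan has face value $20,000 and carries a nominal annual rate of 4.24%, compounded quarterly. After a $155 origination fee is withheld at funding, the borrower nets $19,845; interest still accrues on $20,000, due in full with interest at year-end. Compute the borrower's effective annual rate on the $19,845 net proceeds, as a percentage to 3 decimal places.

5.123%

Amount owed after one year: 20,000 × (1 + 0.0424/4)^4 = 20,000 × 1.043079 = $20,861.58.
Effective rate on net proceeds: 20,861.58 / 19,845 − 1 = 0.051226 = 5.123%.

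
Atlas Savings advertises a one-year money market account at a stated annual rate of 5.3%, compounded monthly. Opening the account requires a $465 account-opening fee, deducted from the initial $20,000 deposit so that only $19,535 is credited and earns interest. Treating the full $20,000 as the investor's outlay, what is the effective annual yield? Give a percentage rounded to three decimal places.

2.979%

Value after one year: 19,535 × (1 + 0.053/12)^12 = 19,535 × 1.054307 = $20,595.88.
Effective yield on the $20,000 outlay: 20,595.88 / 20,000 − 1 = 0.029794 = 2.979%.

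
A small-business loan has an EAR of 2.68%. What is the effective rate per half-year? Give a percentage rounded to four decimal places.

1.3311%

The per-half-year rate i satisfies (1 + i)^2 = 1 + 0.0268.
i = 1.0268^(1/2) − 1 = 0.0133114 = 1.3311%.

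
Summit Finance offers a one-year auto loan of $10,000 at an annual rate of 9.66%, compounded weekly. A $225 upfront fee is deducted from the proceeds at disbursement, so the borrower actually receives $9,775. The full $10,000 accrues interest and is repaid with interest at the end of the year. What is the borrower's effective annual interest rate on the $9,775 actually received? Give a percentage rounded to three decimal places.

12.667%

Amount owed after one year: 10,000 × (1 + 0.0966/52)^52 = 10,000 × 1.101321 = $11,013.21.
Effective rate on net proceeds: 11,013.21 / 9,775 − 1 = 0.126671 = 12.667%.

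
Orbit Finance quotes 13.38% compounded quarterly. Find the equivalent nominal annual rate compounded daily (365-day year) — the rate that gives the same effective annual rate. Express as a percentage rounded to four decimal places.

13.1635%

EAR = (1 + 0.1338/4)^4 − 1 = 0.140664.
Solve (1 + r/365)^365 = 1.140664: r/365 = 1.140664^(1/365) − 1 = 0.000361, so r = 0.131635 = 13.1635%.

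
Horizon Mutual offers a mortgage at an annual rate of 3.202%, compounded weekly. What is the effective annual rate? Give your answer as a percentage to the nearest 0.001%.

3.253%

EAR = (1 + 0.03202/52)^52 − 1.
= 1.032528 − 1 = 3.253%.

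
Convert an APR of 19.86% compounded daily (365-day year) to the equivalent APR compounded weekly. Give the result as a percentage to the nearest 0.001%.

19.893%

EAR = (1 + 0.1986/365)^365 − 1 = 0.219628.
Solve (1 + r/52)^52 = 1.219628: r/52 = 1.219628^(1/52) − 1 = 0.003825, so r = 0.198926 = 19.893%.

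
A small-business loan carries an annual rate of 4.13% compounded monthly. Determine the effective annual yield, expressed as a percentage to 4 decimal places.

4.2091%

EAR = (1 + 0.0413/12)^12 − 1.
= (1 + 0.003442)^12 − 1 = 1.042091 − 1 = 4.2091%.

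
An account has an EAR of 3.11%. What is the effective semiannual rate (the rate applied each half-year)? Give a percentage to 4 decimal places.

The per-half-year rate i satisfies (1 + i)^2 = 1 + 0.0311.
i = 1.0311^(1/2) − 1 = 0.0154309 = 1.5431%.

1.5431%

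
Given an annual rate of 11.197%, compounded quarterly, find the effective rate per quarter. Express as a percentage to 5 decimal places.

With a nominal annual rate compounded quarterly, the periodic rate is the nominal rate divided by 4.
i = 0.11197 / 4 = 0.0279925 = 2.79925%.

2.79925%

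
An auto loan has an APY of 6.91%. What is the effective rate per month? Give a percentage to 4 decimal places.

0.5584%

The per-month rate i satisfies (1 + i)^12 = 1 + 0.0691.
i = 1.0691^(1/12) − 1 = 0.0055836 = 0.5584%.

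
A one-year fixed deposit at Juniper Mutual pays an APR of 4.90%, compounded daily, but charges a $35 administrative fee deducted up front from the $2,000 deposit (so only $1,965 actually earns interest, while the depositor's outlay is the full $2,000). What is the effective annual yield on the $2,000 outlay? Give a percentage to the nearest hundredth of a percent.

Value after one year: 1,965 × (1 + 0.0490/365)^365 = 1,965 × 1.050217 = $2,063.68.
Effective yield on the $2,000 outlay: 2,063.68 / 2,000 − 1 = 0.031838 = 3.18%.

3.18%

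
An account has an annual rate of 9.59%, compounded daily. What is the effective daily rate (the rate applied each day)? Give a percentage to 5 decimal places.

0.02627%

With a nominal annual rate compounded daily, the periodic rate is the nominal rate divided by 365.
i = 0.0959 / 365 = 0.0002627 = 0.02627%.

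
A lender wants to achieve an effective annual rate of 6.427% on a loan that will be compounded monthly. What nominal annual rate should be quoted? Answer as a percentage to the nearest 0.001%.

6.245%

(1 + r/12)^12 − 1 = 0.06427, so 1 + r/12 = 1.06427^(1/12).
r/12 = 0.005204, so r = 0.062451 = 6.245%.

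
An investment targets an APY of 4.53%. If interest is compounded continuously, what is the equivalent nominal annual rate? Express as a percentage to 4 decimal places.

Continuous: nominal r satisfies e^r − 1 = 0.0453.
r = ln(1 + 0.0453) = ln(1.0453) = 0.044304 = 4.4304%.

4.4304%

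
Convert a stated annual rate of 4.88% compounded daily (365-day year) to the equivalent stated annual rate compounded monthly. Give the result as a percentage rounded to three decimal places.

EAR = (1 + 0.0488/365)^365 − 1 = 0.050007.
Solve (1 + r/12)^12 = 1.050007: r/12 = 1.050007^(1/12) − 1 = 0.004075, so r = 0.048896 = 4.890%.

4.890%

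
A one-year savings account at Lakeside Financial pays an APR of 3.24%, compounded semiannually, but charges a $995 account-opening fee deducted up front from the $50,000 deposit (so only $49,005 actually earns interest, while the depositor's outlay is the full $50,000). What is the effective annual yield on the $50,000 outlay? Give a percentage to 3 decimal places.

1.211%

Value after one year: 49,005 × (1 + 0.0324/2)^2 = 49,005 × 1.032662 = $50,605.62.
Effective yield on the $50,000 outlay: 50,605.62 / 50,000 − 1 = 0.012112 = 1.211%.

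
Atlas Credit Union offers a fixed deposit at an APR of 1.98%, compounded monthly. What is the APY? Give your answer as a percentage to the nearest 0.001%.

1.998%

EAR = (1 + 0.0198/12)^12 − 1.
= (1 + 0.001650)^12 − 1 = 1.019981 − 1 = 1.998%.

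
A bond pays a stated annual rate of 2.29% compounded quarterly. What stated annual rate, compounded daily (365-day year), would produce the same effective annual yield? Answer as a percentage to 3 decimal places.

2.284%

EAR = (1 + 0.0229/4)^4 − 1 = 0.023097.
Solve (1 + r/365)^365 = 1.023097: r/365 = 1.023097^(1/365) − 1 = 0.000063, so r = 0.022835 = 2.284%.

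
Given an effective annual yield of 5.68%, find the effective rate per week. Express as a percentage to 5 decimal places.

The per-week rate i satisfies (1 + i)^52 = 1 + 0.0568.
i = 1.0568^(1/52) − 1 = 0.0010630 = 0.10630%.

0.10630%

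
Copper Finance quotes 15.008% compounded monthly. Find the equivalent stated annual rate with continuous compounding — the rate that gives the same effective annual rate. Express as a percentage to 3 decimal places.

EAR = (1 + 0.15008/12)^12 − 1 = 0.160846.
Equivalent continuous rate: r = ln(1 + 0.160846) = 0.149149 = 14.915%.

14.915%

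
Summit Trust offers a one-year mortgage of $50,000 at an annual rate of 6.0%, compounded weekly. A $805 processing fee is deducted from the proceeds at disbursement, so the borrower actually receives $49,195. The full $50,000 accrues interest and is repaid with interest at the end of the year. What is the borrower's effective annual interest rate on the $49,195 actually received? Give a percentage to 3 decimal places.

7.917%

Amount owed after one year: 50,000 × (1 + 0.060/52)^52 = 50,000 × 1.061800 = $53,089.99.
Effective rate on net proceeds: 53,089.99 / 49,195 − 1 = 0.079175 = 7.917%.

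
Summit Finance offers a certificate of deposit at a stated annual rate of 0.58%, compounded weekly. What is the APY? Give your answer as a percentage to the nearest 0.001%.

0.582%

EAR = (1 + 0.0058/52)^52 − 1.
= 1.005817 − 1 = 0.582%.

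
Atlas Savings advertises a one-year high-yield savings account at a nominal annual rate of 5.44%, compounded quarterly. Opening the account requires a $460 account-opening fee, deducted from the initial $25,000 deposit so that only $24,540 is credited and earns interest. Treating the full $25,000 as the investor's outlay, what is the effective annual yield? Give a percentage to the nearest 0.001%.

Value after one year: 24,540 × (1 + 0.0544/4)^4 = 24,540 × 1.055520 = $25,902.46.
Effective yield on the $25,000 outlay: 25,902.46 / 25,000 − 1 = 0.036098 = 3.610%.

3.610%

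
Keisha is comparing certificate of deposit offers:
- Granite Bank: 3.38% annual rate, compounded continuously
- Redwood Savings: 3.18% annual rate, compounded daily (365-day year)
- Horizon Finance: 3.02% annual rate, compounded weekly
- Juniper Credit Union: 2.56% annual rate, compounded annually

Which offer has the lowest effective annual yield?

Juniper Credit Union

Granite Bank: e^0.0338 − 1 = 3.438%
Redwood Savings: (1 + 0.0318/365)^365 − 1 = 3.231%
Horizon Finance: (1 + 0.0302/52)^52 − 1 = 3.065%
Juniper Credit Union: compounded annually, EAR = 2.560%
The lowest effective annual rate is Juniper Credit Union at 2.560%.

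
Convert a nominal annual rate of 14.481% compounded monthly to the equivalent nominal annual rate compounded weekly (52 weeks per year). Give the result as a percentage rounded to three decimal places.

14.414%

EAR = (1 + 0.14481/12)^12 − 1 = 0.154819.
Solve (1 + r/52)^52 = 1.154819: r/52 = 1.154819^(1/52) − 1 = 0.002772, so r = 0.144143 = 14.414%.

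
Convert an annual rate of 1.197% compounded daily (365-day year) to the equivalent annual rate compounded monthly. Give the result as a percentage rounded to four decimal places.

1.1976%

EAR = (1 + 0.01197/365)^365 − 1 = 0.012042.
Solve (1 + r/12)^12 = 1.012042: r/12 = 1.012042^(1/12) − 1 = 0.000998, so r = 0.011976 = 1.1976%.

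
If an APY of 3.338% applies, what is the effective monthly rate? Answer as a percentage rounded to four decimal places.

The per-month rate i satisfies (1 + i)^12 = 1 + 0.03338.
i = 1.03338^(1/12) − 1 = 0.0027400 = 0.2740%.

0.2740%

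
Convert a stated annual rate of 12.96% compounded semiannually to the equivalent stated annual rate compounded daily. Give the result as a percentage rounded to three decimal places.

EAR = (1 + 0.1296/2)^2 − 1 = 0.133799.
Solve (1 + r/365)^365 = 1.133799: r/365 = 1.133799^(1/365) − 1 = 0.000344, so r = 0.125596 = 12.560%.

12.560%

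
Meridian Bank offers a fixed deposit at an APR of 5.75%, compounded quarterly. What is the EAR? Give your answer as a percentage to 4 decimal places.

EAR = (1 + 0.0575/4)^4 − 1.
= (1 + 0.014375)^4 − 1 = 1.058752 − 1 = 5.8752%.

5.8752%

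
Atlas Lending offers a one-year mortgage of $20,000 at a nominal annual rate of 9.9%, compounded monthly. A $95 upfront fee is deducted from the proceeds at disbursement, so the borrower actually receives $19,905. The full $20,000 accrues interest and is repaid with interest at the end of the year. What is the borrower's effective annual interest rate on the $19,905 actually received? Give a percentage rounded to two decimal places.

10.89%

Amount owed after one year: 20,000 × (1 + 0.099/12)^12 = 20,000 × 1.103618 = $22,072.36.
Effective rate on net proceeds: 22,072.36 / 19,905 − 1 = 0.108885 = 10.89%.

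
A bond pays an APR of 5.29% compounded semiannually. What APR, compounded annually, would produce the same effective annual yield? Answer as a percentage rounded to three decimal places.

EAR = (1 + 0.0529/2)^2 − 1 = 0.053600.
Compounded annually, the equivalent nominal rate is the EAR itself: 5.360%.

5.360%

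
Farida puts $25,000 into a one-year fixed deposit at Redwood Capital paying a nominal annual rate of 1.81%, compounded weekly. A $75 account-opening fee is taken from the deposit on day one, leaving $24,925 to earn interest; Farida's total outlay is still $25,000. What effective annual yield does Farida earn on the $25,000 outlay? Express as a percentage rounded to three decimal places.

Value after one year: 24,925 × (1 + 0.0181/52)^52 = 24,925 × 1.018262 = $25,380.17.
Effective yield on the $25,000 outlay: 25,380.17 / 25,000 − 1 = 0.015207 = 1.521%.

1.521%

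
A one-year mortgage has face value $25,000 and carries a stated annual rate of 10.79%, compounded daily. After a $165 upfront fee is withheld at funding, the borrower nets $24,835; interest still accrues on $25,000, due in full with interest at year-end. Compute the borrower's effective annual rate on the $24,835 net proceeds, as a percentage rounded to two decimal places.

12.13%

Amount owed after one year: 25,000 × (1 + 0.1079/365)^365 = 25,000 × 1.113919 = $27,847.96.
Effective rate on net proceeds: 27,847.96 / 24,835 − 1 = 0.121319 = 12.13%.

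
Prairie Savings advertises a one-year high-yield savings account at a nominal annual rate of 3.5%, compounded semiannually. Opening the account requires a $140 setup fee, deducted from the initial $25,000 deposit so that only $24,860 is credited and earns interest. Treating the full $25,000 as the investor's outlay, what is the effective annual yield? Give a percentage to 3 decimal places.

Value after one year: 24,860 × (1 + 0.035/2)^2 = 24,860 × 1.035306 = $25,737.71.
Effective yield on the $25,000 outlay: 25,737.71 / 25,000 − 1 = 0.029509 = 2.951%.

2.951%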